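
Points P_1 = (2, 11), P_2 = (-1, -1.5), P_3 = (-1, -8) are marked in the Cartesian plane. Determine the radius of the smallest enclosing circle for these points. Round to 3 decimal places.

9.618

Side lengths²: P_1P_2² = 165.25, P_1P_3² = 370, P_2P_3² = 42.25.
Since P_1P_3² = 370 ≥ 165.25 + 42.25 = 207.5, the angle opposite P_1P_3 is not acute, so the smallest enclosing circle has P_1P_3 as diameter.
Centre = midpoint of P_1P_3 = (0.5, 1.5), r² = 370/4 = 92.5.
r = √(92.5) ≈ 9.618.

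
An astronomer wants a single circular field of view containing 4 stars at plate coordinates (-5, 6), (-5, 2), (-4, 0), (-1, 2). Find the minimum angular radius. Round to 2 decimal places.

3.10

The minimum enclosing circle of a finite set is fixed by two of the points (as a diameter) or three (as a circumcircle).
The minimum enclosing circle is determined by three boundary points: (-5, 6), (-4, 0), (-1, 2).
Their circumcentre is (-3.9, 3.1) with r² = 9.62.
The farthest remaining point (-5, 2) is at distance² 2.42 ≤ 9.62.
r = √(9.62) ≈ 3.10.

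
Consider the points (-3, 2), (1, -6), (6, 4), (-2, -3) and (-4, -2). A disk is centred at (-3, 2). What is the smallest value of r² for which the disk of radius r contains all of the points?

The required radius is the distance from (-3, 2) to the farthest point.
Squared distances: 0, 80, 85, 26, 17.
Maximum is 85, attained at (6, 4).

85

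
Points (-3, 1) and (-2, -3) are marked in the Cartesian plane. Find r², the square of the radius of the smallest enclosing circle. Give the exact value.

4.25

The smallest circle enclosing two points has them as diameter endpoints.
Centre = midpoint = (-2.5, -1); r² = |(-3, 1)−(-2, -3)|²/4 = 17/4 = 4.25.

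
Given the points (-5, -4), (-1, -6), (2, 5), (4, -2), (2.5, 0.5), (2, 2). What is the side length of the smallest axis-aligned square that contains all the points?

The bounding box has width 9 and height 11.
An axis-aligned square enclosing the set must have side ≥ max(width, height).
So the minimum side is max(9, 11) = 11.

11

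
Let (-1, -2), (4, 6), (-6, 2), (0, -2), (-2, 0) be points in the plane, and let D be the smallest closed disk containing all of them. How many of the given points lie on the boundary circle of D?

3

By Welzl's lemma the MEC is supported by two points (diametrically opposite) or three points (on a circumcircle).
The minimum enclosing circle is determined by three boundary points: (4, 6), (-6, 2), (0, -2).
Their circumcentre is (-0.75, 3.375) with r² = 29.453125.
The farthest remaining point (-1, -2) is at distance² 28.953125 ≤ 29.453125.
The points at distance exactly r from the centre are (4, 6), (-6, 2), (0, -2) — 3 points.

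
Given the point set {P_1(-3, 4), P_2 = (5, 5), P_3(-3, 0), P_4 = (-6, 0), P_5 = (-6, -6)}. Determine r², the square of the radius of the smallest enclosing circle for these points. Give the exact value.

60.5

The minimum enclosing circle of a finite set is fixed by two of the points (as a diameter) or three (as a circumcircle).
The farthest pair is P_2–P_5 with squared distance 242. The circle on this segment as diameter has centre (-0.5, -0.5) and r² = 242/4 = 60.5.
Check P_1: distance² to centre = 26.5 ≤ 60.5, so it lies inside.
All remaining points lie in this disk, and no smaller disk contains both endpoints, so this is the minimum enclosing circle.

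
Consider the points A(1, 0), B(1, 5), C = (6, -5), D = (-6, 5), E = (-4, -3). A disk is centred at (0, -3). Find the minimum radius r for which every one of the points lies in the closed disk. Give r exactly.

10

The required radius is the distance from (0, -3) to the farthest point.
Squared distances: 10, 65, 40, 100, 16.
Maximum is 100, attained at D.
r = √100 = 10.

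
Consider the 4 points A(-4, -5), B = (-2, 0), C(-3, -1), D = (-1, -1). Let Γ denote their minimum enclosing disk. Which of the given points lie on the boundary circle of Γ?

A, B

The minimum enclosing circle of a finite set is fixed by two of the points (as a diameter) or three (as a circumcircle).
The farthest pair is A–B with squared distance 29. The circle on this segment as diameter has centre (-3, -2.5) and r² = 29/4 = 7.25.
Check C: distance² to centre = 2.25 ≤ 7.25, so it lies inside.
All remaining points lie in this disk, and no smaller disk contains both endpoints, so this is the minimum enclosing circle.
The points at distance exactly r from the centre are A, B — 2 points.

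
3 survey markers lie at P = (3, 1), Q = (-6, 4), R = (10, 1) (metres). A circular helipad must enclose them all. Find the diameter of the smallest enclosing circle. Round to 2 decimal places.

16.28

Side lengths²: PQ² = 90, PR² = 49, QR² = 265.
Since QR² = 265 ≥ 90 + 49 = 139, the angle opposite QR is not acute, so the smallest enclosing circle has QR as diameter.
Centre = midpoint of QR = (2, 2.5), r² = 265/4 = 66.25.
Diameter = 2r = 2√(66.25) ≈ 16.28.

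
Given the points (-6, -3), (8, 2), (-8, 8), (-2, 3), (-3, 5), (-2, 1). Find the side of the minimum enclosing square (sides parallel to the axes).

16

The bounding box has width 16 and height 11.
An axis-aligned square enclosing the set must have side ≥ max(width, height).
So the minimum side is max(16, 11) = 16.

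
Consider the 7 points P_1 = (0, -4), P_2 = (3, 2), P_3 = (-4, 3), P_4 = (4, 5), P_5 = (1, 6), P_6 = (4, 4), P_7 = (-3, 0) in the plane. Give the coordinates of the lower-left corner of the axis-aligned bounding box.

(-4, -4)

x-range [-4, 4], y-range [-4, 6].
The lower-left corner is (-4, -4).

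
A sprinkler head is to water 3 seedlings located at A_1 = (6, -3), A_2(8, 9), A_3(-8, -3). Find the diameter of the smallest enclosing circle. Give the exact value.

Side lengths²: A_1A_2² = 148, A_1A_3² = 196, A_2A_3² = 400.
Since A_2A_3² = 400 ≥ 196 + 148 = 344, the angle opposite A_2A_3 is not acute, so the smallest enclosing circle has A_2A_3 as diameter.
Centre = midpoint of A_2A_3 = (0, 3), r² = 400/4 = 100.
Diameter = 2r = 2√100 = 20.

20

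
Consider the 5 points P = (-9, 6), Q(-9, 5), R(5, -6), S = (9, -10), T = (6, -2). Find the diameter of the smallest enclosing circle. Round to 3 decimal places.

The farthest pair is P–S with squared distance 580. The circle on this segment as diameter has centre (0, -2) and r² = 580/4 = 145.
Check Q: distance² to centre = 130 ≤ 145, so it lies inside.
All remaining points lie in this disk, and no smaller disk contains both endpoints, so this is the minimum enclosing circle.
Diameter = 2r = 2√145 ≈ 24.083.

24.083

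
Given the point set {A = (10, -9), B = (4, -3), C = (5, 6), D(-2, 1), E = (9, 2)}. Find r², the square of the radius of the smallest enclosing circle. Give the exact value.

11285/169

The minimum enclosing circle is determined by three boundary points: A, C, D.
Their circumcentre is (72/13, -28/13) with r² = 11285/169.
The farthest remaining point E is at distance² 4941/169 ≤ 11285/169.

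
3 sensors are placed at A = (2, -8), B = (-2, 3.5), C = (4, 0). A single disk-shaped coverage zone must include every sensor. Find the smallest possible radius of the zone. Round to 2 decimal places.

6.09

Side lengths²: AB² = 148.25, AC² = 68, BC² = 48.25.
Since AB² = 148.25 ≥ 68 + 48.25 = 116.25, the angle opposite AB is not acute, so the smallest enclosing circle has AB as diameter.
Centre = midpoint of AB = (0, -2.25), r² = 148.25/4 = 37.0625.
r = √(37.0625) ≈ 6.09.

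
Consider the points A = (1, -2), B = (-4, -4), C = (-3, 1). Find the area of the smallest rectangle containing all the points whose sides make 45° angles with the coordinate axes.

24.5

In coordinates u = x + y, v = x − y the rectangle is axis-aligned; the map (x,y)→(u,v) scales areas by 2.
u-values: -1, -8, -2; range = -1 − (-8) = 7.
v-values: 3, 0, -4; range = 3 − (-4) = 7.
Area = (7 × 7) / 2 = 24.5.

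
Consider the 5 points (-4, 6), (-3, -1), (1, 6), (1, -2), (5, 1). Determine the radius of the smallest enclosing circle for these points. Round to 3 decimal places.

A smallest enclosing disk is always determined by at most three of the input points on its boundary.
The minimum enclosing circle is determined by three boundary points: (-4, 6), (-3, -1), (5, 1).
Their circumcentre is (7/29, 88/29) with r² = 22525/841.
The farthest remaining point (1, -2) is at distance² 21800/841 ≤ 22525/841.
r = √(22525/841) ≈ 5.175.

5.175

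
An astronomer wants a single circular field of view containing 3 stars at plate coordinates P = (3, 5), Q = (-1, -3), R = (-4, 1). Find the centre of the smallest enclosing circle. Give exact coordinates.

(0.5, 1.25)

Side lengths²: PQ² = 80, PR² = 65, QR² = 25.
Since PQ² = 80 < 65 + 25 = 90, the triangle is acute, so the smallest enclosing circle is the circumcircle.
Circumcentre = (0.5, 1.25), r² = 20.3125.
Centre = (0.5, 1.25).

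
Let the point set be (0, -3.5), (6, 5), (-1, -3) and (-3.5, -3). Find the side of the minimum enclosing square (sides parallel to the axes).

9.5

The bounding box has width 9.5 and height 8.5.
An axis-aligned square enclosing the set must have side ≥ max(width, height).
So the minimum side is max(9.5, 8.5) = 9.5.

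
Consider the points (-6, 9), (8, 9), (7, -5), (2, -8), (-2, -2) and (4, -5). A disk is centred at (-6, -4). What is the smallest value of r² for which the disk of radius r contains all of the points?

The required radius is the distance from (-6, -4) to the farthest point.
Squared distances: 169, 365, 170, 80, 20, 101.
Maximum is 365, attained at (8, 9).

365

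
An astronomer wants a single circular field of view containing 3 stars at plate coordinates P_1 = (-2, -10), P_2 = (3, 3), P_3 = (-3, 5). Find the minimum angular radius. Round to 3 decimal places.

Side lengths²: P_1P_2² = 194, P_1P_3² = 226, P_2P_3² = 40.
Since P_1P_3² = 226 < 194 + 40 = 234, the triangle is acute, so the smallest enclosing circle is the circumcircle.
Circumcentre = (-95/44, -109/44), r² = 54805/968.
r = √(54805/968) ≈ 7.524.

7.524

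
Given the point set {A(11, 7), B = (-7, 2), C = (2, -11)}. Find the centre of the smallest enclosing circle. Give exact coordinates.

(209/62, -27/62)

Side lengths²: AB² = 349, AC² = 405, BC² = 250.
Since AC² = 405 < 349 + 250 = 599, the triangle is acute, so the smallest enclosing circle is the circumcircle.
Circumcentre = (209/62, -27/62), r² = 218125/1922.
Centre = (209/62, -27/62).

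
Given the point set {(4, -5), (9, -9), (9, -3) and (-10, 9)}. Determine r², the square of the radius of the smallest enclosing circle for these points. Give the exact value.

171.25

By Welzl's lemma the MEC is supported by two points (diametrically opposite) or three points (on a circumcircle).
The farthest pair is (9, -9)–(-10, 9) with squared distance 685. The circle on this segment as diameter has centre (-0.5, 0) and r² = 685/4 = 171.25.
Check (4, -5): distance² to centre = 45.25 ≤ 171.25, so it lies inside.
All remaining points lie in this disk, and no smaller disk contains both endpoints, so this is the minimum enclosing circle.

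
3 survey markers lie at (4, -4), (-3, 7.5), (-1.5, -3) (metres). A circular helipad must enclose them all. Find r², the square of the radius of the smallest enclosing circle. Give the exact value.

45.3125

Call the three points A, B, C in the order given.
Side lengths²: AB² = 181.25, AC² = 31.25, BC² = 112.5.
Since AB² = 181.25 ≥ 112.5 + 31.25 = 143.75, the angle opposite AB is not acute, so the smallest enclosing circle has AB as diameter.
Centre = midpoint of AB = (0.5, 1.75), r² = 181.25/4 = 45.3125.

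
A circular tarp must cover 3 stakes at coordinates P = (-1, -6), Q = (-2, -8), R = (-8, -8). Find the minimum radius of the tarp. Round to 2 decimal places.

3.64

Side lengths²: PQ² = 5, PR² = 53, QR² = 36.
Since PR² = 53 ≥ 36 + 5 = 41, the angle opposite PR is not acute, so the smallest enclosing circle has PR as diameter.
Centre = midpoint of PR = (-4.5, -7), r² = 53/4 = 13.25.
r = √(13.25) ≈ 3.64.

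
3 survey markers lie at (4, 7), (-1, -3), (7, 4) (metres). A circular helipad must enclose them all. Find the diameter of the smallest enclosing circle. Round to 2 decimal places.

Call the three points A, B, C in the order given.
Side lengths²: AB² = 125, AC² = 18, BC² = 113.
Since AB² = 125 < 113 + 18 = 131, the triangle is acute, so the smallest enclosing circle is the circumcircle.
Circumcentre = (11/6, 11/6), r² = 565/18.
Diameter = 2r = 2√(565/18) ≈ 11.21.

11.21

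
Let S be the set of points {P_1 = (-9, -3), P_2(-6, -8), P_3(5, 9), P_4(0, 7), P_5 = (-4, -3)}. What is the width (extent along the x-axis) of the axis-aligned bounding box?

max x = 5, min x = -9, so width = 14.

14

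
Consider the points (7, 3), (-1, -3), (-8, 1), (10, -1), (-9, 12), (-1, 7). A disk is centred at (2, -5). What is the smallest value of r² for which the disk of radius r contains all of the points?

The required radius is the distance from (2, -5) to the farthest point.
Squared distances: 89, 13, 136, 80, 410, 153.
Maximum is 410, attained at (-9, 12).

410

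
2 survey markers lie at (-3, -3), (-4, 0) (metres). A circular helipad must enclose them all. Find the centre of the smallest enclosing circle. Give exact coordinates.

The smallest circle enclosing two points has them as diameter endpoints.
Centre = midpoint = (-3.5, -1.5); r² = |(-3, -3)−(-4, 0)|²/4 = 10/4 = 2.5.
Centre = (-3.5, -1.5).

(-3.5, -1.5)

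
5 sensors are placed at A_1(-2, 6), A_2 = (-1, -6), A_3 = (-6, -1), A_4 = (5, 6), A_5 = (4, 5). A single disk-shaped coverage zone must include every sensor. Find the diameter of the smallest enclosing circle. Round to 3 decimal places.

A smallest enclosing disk is always determined by at most three of the input points on its boundary.
The minimum enclosing circle is determined by three boundary points: A_2, A_3, A_4.
Their circumcentre is (2/3, 2/3) with r² = 425/9.
The farthest remaining point A_1 is at distance² 320/9 ≤ 425/9.
Diameter = 2r = 2√(425/9) ≈ 13.744.

13.744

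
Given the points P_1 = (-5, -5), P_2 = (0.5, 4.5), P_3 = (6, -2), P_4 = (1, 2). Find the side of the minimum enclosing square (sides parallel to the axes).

The bounding box has width 11 and height 9.5.
An axis-aligned square enclosing the set must have side ≥ max(width, height).
So the minimum side is max(11, 9.5) = 11.

11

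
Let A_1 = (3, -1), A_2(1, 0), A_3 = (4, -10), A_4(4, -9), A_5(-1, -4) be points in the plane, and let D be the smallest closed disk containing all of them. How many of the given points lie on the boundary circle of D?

The farthest pair is A_2–A_3 with squared distance 109. The circle on this segment as diameter has centre (2.5, -5) and r² = 109/4 = 27.25.
Check A_1: distance² to centre = 16.25 ≤ 27.25, so it lies inside.
All remaining points lie in this disk, and no smaller disk contains both endpoints, so this is the minimum enclosing circle.
The points at distance exactly r from the centre are A_2, A_3 — 2 points.

2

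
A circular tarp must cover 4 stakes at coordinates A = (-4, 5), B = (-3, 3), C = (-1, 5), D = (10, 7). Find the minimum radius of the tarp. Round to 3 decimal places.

By Welzl's lemma the MEC is supported by two points (diametrically opposite) or three points (on a circumcircle).
The farthest pair is A–D with squared distance 200. The circle on this segment as diameter has centre (3, 6) and r² = 200/4 = 50.
Check B: distance² to centre = 45 ≤ 50, so it lies inside.
All remaining points lie in this disk, and no smaller disk contains both endpoints, so this is the minimum enclosing circle.
r = √50 ≈ 7.071.

7.071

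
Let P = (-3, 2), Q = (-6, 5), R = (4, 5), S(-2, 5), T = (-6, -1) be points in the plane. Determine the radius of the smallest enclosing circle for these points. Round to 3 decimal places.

5.831

By Welzl's lemma the MEC is supported by two points (diametrically opposite) or three points (on a circumcircle).
The farthest pair is R–T with squared distance 136. The circle on this segment as diameter has centre (-1, 2) and r² = 136/4 = 34.
Check P: distance² to centre = 4 ≤ 34, so it lies inside.
All remaining points lie in this disk, and no smaller disk contains both endpoints, so this is the minimum enclosing circle.
r = √34 ≈ 5.831.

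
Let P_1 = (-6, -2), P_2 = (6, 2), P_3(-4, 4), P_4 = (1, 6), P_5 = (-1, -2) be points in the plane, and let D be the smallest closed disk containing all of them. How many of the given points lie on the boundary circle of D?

2

The minimum enclosing circle of a finite set is fixed by two of the points (as a diameter) or three (as a circumcircle).
The farthest pair is P_1–P_2 with squared distance 160. The circle on this segment as diameter has centre (0, 0) and r² = 160/4 = 40.
Check P_3: distance² to centre = 32 ≤ 40, so it lies inside.
All remaining points lie in this disk, and no smaller disk contains both endpoints, so this is the minimum enclosing circle.
The points at distance exactly r from the centre are P_1, P_2 — 2 points.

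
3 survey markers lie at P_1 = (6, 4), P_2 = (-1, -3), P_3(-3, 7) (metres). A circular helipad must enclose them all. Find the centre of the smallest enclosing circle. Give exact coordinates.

Side lengths²: P_1P_2² = 98, P_1P_3² = 90, P_2P_3² = 104.
Since P_2P_3² = 104 < 98 + 90 = 188, the triangle is acute, so the smallest enclosing circle is the circumcircle.
Circumcentre = (0.5, 2.5), r² = 32.5.
Centre = (0.5, 2.5).

(0.5, 2.5)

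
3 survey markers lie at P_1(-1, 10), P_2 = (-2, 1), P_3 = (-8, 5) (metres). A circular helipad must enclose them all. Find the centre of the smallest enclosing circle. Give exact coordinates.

(-93/29, 165/29)

Side lengths²: P_1P_2² = 82, P_1P_3² = 74, P_2P_3² = 52.
Since P_1P_2² = 82 < 74 + 52 = 126, the triangle is acute, so the smallest enclosing circle is the circumcircle.
Circumcentre = (-93/29, 165/29), r² = 19721/841.
Centre = (-93/29, 165/29).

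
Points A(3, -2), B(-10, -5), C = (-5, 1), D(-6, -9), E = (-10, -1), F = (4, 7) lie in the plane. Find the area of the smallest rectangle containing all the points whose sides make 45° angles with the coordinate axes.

In coordinates u = x + y, v = x − y the rectangle is axis-aligned; the map (x,y)→(u,v) scales areas by 2.
u-values: 1, -15, -4, -15, -11, 11; range = 11 − (-15) = 26.
v-values: 5, -5, -6, 3, -9, -3; range = 5 − (-9) = 14.
Area = (26 × 14) / 2 = 182.

182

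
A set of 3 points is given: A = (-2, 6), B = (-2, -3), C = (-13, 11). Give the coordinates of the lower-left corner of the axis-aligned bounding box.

x-range [-13, -2], y-range [-3, 11].
The lower-left corner is (-13, -3).

(-13, -3)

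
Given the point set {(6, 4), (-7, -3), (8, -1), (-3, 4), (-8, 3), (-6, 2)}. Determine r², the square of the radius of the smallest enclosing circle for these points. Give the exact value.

By Welzl's lemma the MEC is supported by two points (diametrically opposite) or three points (on a circumcircle).
The farthest pair is (8, -1)–(-8, 3) with squared distance 272. The circle on this segment as diameter has centre (0, 1) and r² = 272/4 = 68.
Check (6, 4): distance² to centre = 45 ≤ 68, so it lies inside.
All remaining points lie in this disk, and no smaller disk contains both endpoints, so this is the minimum enclosing circle.

68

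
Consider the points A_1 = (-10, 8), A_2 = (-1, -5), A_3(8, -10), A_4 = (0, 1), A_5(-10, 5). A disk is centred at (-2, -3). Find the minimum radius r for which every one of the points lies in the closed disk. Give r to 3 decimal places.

13.601

The required radius is the distance from (-2, -3) to the farthest point.
Squared distances: 185, 5, 149, 20, 128.
Maximum is 185, attained at A_1.
r = √185 ≈ 13.601.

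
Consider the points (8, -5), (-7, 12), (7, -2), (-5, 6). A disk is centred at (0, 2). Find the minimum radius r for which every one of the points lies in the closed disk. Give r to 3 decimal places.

12.207

The required radius is the distance from (0, 2) to the farthest point.
Squared distances: 113, 149, 65, 41.
Maximum is 149, attained at (-7, 12).
r = √149 ≈ 12.207.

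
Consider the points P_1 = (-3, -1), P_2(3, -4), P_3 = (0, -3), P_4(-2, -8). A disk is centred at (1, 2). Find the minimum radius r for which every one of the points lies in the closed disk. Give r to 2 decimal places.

10.44

The required radius is the distance from (1, 2) to the farthest point.
Squared distances: 25, 40, 26, 109.
Maximum is 109, attained at P_4.
r = √109 ≈ 10.44.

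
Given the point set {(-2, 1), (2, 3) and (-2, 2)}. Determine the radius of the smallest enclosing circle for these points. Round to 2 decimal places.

Call the three points A, B, C in the order given.
Side lengths²: AB² = 20, AC² = 1, BC² = 17.
Since AB² = 20 ≥ 17 + 1 = 18, the angle opposite AB is not acute, so the smallest enclosing circle has AB as diameter.
Centre = midpoint of AB = (0, 2), r² = 20/4 = 5.
r = √5 ≈ 2.24.

2.24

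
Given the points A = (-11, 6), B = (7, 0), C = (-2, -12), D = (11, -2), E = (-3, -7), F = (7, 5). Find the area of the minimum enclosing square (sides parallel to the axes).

The bounding box has width 22 and height 18.
An axis-aligned square enclosing the set must have side ≥ max(width, height).
So the minimum side is max(22, 18) = 22.
Area = 22² = 484.

484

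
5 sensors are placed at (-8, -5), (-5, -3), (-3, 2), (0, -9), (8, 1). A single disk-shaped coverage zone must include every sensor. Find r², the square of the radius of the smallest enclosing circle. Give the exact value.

73

The farthest pair is (-8, -5)–(8, 1) with squared distance 292. The circle on this segment as diameter has centre (0, -2) and r² = 292/4 = 73.
Check (-5, -3): distance² to centre = 26 ≤ 73, so it lies inside.
All remaining points lie in this disk, and no smaller disk contains both endpoints, so this is the minimum enclosing circle.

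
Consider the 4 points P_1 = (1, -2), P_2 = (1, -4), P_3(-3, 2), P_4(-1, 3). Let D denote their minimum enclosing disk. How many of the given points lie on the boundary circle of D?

A smallest enclosing disk is always determined by at most three of the input points on its boundary.
The minimum enclosing circle is determined by three boundary points: P_2, P_3, P_4.
Their circumcentre is (-0.4375, -0.625) with r² = 13.45703125.
The farthest remaining point P_1 is at distance² 3.95703125 ≤ 13.45703125.
The points at distance exactly r from the centre are P_2, P_3, P_4 — 3 points.

3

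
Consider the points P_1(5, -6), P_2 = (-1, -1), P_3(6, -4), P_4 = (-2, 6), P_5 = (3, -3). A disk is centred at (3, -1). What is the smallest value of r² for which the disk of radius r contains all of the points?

The required radius is the distance from (3, -1) to the farthest point.
Squared distances: 29, 16, 18, 74, 4.
Maximum is 74, attained at P_4.

74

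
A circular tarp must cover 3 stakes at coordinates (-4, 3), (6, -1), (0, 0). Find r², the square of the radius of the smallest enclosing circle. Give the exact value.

Call the three points A, B, C in the order given.
Side lengths²: AB² = 116, AC² = 25, BC² = 37.
Since AB² = 116 ≥ 37 + 25 = 62, the angle opposite AB is not acute, so the smallest enclosing circle has AB as diameter.
Centre = midpoint of AB = (1, 1), r² = 116/4 = 29.

29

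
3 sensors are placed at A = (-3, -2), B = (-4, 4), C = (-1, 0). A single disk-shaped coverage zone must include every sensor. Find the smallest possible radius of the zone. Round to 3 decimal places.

3.041

Side lengths²: AB² = 37, AC² = 8, BC² = 25.
Since AB² = 37 ≥ 25 + 8 = 33, the angle opposite AB is not acute, so the smallest enclosing circle has AB as diameter.
Centre = midpoint of AB = (-3.5, 1), r² = 37/4 = 9.25.
r = √(9.25) ≈ 3.041.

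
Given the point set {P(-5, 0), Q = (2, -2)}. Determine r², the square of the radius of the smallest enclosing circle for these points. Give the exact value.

The smallest circle enclosing two points has them as diameter endpoints.
Centre = midpoint = (-1.5, -1); r² = |PQ|²/4 = 53/4 = 13.25.

13.25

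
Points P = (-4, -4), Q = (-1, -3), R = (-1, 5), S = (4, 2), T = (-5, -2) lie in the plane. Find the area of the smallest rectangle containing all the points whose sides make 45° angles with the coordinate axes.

In coordinates u = x + y, v = x − y the rectangle is axis-aligned; the map (x,y)→(u,v) scales areas by 2.
u-values: -8, -4, 4, 6, -7; range = 6 − (-8) = 14.
v-values: 0, 2, -6, 2, -3; range = 2 − (-6) = 8.
Area = (14 × 8) / 2 = 56.

56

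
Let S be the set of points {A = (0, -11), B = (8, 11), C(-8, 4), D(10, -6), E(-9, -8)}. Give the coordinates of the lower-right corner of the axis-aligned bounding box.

(10, -11)

x-range [-9, 10], y-range [-11, 11].
The lower-right corner is (10, -11).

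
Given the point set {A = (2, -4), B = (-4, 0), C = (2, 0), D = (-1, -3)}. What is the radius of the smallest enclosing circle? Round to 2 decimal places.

The minimum enclosing circle of a finite set is fixed by two of the points (as a diameter) or three (as a circumcircle).
The farthest pair is A–B with squared distance 52. The circle on this segment as diameter has centre (-1, -2) and r² = 52/4 = 13.
Check C: distance² to centre = 13 ≤ 13, so it lies inside.
All remaining points lie in this disk, and no smaller disk contains both endpoints, so this is the minimum enclosing circle.
r = √13 ≈ 3.61.

3.61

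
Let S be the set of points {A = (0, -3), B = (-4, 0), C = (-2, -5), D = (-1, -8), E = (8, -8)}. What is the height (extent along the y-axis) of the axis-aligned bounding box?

8

max y = 0, min y = -8, so height = 8.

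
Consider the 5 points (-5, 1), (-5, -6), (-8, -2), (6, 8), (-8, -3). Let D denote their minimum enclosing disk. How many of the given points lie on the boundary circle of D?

By Welzl's lemma the MEC is supported by two points (diametrically opposite) or three points (on a circumcircle).
The minimum enclosing circle is determined by three boundary points: (-5, -6), (6, 8), (-8, -3).
Their circumcentre is (-0.34, 1.66) with r² = 80.3912.
The farthest remaining point (-8, -2) is at distance² 72.0712 ≤ 80.3912.
The points at distance exactly r from the centre are (-5, -6), (6, 8), (-8, -3) — 3 points.

3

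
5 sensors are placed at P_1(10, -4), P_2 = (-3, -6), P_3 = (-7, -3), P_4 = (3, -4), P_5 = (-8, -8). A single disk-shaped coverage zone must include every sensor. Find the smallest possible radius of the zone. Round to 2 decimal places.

By Welzl's lemma the MEC is supported by two points (diametrically opposite) or three points (on a circumcircle).
The farthest pair is P_1–P_5 with squared distance 340. The circle on this segment as diameter has centre (1, -6) and r² = 340/4 = 85.
Check P_2: distance² to centre = 16 ≤ 85, so it lies inside.
All remaining points lie in this disk, and no smaller disk contains both endpoints, so this is the minimum enclosing circle.
r = √85 ≈ 9.22.

9.22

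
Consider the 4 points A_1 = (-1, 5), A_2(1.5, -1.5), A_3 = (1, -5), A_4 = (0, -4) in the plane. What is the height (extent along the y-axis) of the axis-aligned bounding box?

max y = 5, min y = -5, so height = 10.

10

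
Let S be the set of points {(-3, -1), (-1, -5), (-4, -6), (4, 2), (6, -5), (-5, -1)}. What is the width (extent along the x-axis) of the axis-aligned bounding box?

max x = 6, min x = -5, so width = 11.

11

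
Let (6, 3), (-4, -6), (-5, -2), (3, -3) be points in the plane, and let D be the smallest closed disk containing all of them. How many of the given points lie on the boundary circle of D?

2

A smallest enclosing disk is always determined by at most three of the input points on its boundary.
The farthest pair is (6, 3)–(-4, -6) with squared distance 181. The circle on this segment as diameter has centre (1, -1.5) and r² = 181/4 = 45.25.
Check (-5, -2): distance² to centre = 36.25 ≤ 45.25, so it lies inside.
All remaining points lie in this disk, and no smaller disk contains both endpoints, so this is the minimum enclosing circle.
The points at distance exactly r from the centre are (6, 3), (-4, -6) — 2 points.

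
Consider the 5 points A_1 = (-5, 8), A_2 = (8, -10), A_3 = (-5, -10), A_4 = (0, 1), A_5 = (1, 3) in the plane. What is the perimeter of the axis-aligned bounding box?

Width = max x − min x = 8 − (-5) = 13.
Height = max y − min y = 8 − (-10) = 18.
Perimeter = 2(13 + 18) = 62.

62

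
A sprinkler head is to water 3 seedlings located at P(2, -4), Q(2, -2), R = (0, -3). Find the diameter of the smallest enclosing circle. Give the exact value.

2.5

Side lengths²: PQ² = 4, PR² = 5, QR² = 5.
Since QR² = 5 < 5 + 4 = 9, the triangle is acute, so the smallest enclosing circle is the circumcircle.
Circumcentre = (1.25, -3), r² = 1.5625.
Diameter = 2r = 2√(1.5625) = 2.5.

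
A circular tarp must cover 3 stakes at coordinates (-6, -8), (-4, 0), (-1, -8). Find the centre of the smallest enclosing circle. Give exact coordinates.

(-3.5, -4.375)

Call the three points A, B, C in the order given.
Side lengths²: AB² = 68, AC² = 25, BC² = 73.
Since BC² = 73 < 68 + 25 = 93, the triangle is acute, so the smallest enclosing circle is the circumcircle.
Circumcentre = (-3.5, -4.375), r² = 19.390625.
Centre = (-3.5, -4.375).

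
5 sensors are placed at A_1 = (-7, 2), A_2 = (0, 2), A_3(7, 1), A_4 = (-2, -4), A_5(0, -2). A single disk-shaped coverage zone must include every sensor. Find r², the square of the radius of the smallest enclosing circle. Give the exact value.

49.25

By Welzl's lemma the MEC is supported by two points (diametrically opposite) or three points (on a circumcircle).
The farthest pair is A_1–A_3 with squared distance 197. The circle on this segment as diameter has centre (0, 1.5) and r² = 197/4 = 49.25.
Check A_2: distance² to centre = 0.25 ≤ 49.25, so it lies inside.
All remaining points lie in this disk, and no smaller disk contains both endpoints, so this is the minimum enclosing circle.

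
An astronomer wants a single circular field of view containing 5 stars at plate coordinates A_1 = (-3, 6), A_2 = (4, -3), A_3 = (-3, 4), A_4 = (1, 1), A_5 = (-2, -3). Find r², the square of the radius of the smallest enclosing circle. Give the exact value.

32.5

By Welzl's lemma the MEC is supported by two points (diametrically opposite) or three points (on a circumcircle).
The farthest pair is A_1–A_2 with squared distance 130. The circle on this segment as diameter has centre (0.5, 1.5) and r² = 130/4 = 32.5.
Check A_3: distance² to centre = 18.5 ≤ 32.5, so it lies inside.
All remaining points lie in this disk, and no smaller disk contains both endpoints, so this is the minimum enclosing circle.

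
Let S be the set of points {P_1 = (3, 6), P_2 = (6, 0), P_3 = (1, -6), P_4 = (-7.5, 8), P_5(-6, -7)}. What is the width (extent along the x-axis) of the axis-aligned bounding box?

max x = 6, min x = -7.5, so width = 13.5.

13.5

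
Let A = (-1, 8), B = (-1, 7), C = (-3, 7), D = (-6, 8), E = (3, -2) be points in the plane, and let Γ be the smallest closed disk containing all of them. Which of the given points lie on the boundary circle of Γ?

By Welzl's lemma the MEC is supported by two points (diametrically opposite) or three points (on a circumcircle).
The farthest pair is D–E with squared distance 181. The circle on this segment as diameter has centre (-1.5, 3) and r² = 181/4 = 45.25.
Check A: distance² to centre = 25.25 ≤ 45.25, so it lies inside.
All remaining points lie in this disk, and no smaller disk contains both endpoints, so this is the minimum enclosing circle.
The points at distance exactly r from the centre are D, E — 2 points.

D, E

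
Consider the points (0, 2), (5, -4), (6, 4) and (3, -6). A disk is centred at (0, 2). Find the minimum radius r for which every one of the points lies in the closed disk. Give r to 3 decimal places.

The required radius is the distance from (0, 2) to the farthest point.
Squared distances: 0, 61, 40, 73.
Maximum is 73, attained at (3, -6).
r = √73 ≈ 8.544.

8.544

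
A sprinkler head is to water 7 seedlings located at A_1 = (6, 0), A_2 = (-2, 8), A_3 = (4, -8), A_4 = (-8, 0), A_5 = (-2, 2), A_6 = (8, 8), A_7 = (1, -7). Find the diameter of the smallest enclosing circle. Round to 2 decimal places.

By Welzl's lemma the MEC is supported by two points (diametrically opposite) or three points (on a circumcircle).
The minimum enclosing circle is determined by three boundary points: A_3, A_4, A_6.
Their circumcentre is (10/7, 8/7) with r² = 4420/49.
The farthest remaining point A_7 is at distance² 3258/49 ≤ 4420/49.
Diameter = 2r = 2√(4420/49) ≈ 19.00.

19.00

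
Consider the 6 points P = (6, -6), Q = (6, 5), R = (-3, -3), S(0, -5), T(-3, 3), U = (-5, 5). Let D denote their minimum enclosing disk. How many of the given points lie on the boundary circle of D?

3

The farthest pair is P–U with squared distance 242. The circle on this segment as diameter has centre (0.5, -0.5) and r² = 242/4 = 60.5.
Check Q: distance² to centre = 60.5 ≤ 60.5, so it lies inside.
All remaining points lie in this disk, and no smaller disk contains both endpoints, so this is the minimum enclosing circle.
The points at distance exactly r from the centre are P, Q, U — 3 points.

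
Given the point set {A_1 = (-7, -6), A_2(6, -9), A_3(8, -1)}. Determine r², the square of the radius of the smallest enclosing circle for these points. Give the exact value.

62.5

Side lengths²: A_1A_2² = 178, A_1A_3² = 250, A_2A_3² = 68.
Since A_1A_3² = 250 ≥ 178 + 68 = 246, the angle opposite A_1A_3 is not acute, so the smallest enclosing circle has A_1A_3 as diameter.
Centre = midpoint of A_1A_3 = (0.5, -3.5), r² = 250/4 = 62.5.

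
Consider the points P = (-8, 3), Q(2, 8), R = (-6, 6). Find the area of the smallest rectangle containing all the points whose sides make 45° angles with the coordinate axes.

In coordinates u = x + y, v = x − y the rectangle is axis-aligned; the map (x,y)→(u,v) scales areas by 2.
u-values: -5, 10, 0; range = 10 − (-5) = 15.
v-values: -11, -6, -12; range = -6 − (-12) = 6.
Area = (15 × 6) / 2 = 45.

45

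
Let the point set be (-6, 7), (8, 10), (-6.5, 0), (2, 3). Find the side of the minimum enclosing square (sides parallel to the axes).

14.5

The bounding box has width 14.5 and height 10.
An axis-aligned square enclosing the set must have side ≥ max(width, height).
So the minimum side is max(14.5, 10) = 14.5.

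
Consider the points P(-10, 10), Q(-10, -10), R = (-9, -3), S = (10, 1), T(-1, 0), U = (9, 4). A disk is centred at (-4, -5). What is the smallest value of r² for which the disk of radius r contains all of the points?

261

The required radius is the distance from (-4, -5) to the farthest point.
Squared distances: 261, 61, 29, 232, 34, 250.
Maximum is 261, attained at P.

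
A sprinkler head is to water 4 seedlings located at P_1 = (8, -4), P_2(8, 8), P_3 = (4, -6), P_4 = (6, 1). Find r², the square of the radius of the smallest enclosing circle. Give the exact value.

By Welzl's lemma the MEC is supported by two points (diametrically opposite) or three points (on a circumcircle).
The farthest pair is P_2–P_3 with squared distance 212. The circle on this segment as diameter has centre (6, 1) and r² = 212/4 = 53.
Check P_1: distance² to centre = 29 ≤ 53, so it lies inside.
All remaining points lie in this disk, and no smaller disk contains both endpoints, so this is the minimum enclosing circle.

53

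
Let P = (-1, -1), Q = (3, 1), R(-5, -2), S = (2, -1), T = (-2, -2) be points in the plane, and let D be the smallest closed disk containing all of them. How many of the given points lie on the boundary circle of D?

A smallest enclosing disk is always determined by at most three of the input points on its boundary.
The farthest pair is Q–R with squared distance 73. The circle on this segment as diameter has centre (-1, -0.5) and r² = 73/4 = 18.25.
Check P: distance² to centre = 0.25 ≤ 18.25, so it lies inside.
All remaining points lie in this disk, and no smaller disk contains both endpoints, so this is the minimum enclosing circle.
The points at distance exactly r from the centre are Q, R — 2 points.

2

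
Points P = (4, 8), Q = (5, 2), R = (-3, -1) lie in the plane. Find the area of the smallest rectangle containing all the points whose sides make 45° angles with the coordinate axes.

In coordinates u = x + y, v = x − y the rectangle is axis-aligned; the map (x,y)→(u,v) scales areas by 2.
u-values: 12, 7, -4; range = 12 − (-4) = 16.
v-values: -4, 3, -2; range = 3 − (-4) = 7.
Area = (16 × 7) / 2 = 56.

56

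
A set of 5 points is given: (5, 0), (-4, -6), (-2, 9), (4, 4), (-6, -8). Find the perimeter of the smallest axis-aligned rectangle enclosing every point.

Width = max x − min x = 5 − (-6) = 11.
Height = max y − min y = 9 − (-8) = 17.
Perimeter = 2(11 + 17) = 56.

56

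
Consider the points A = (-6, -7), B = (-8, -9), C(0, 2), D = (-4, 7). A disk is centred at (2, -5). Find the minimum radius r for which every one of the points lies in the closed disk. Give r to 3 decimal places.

The required radius is the distance from (2, -5) to the farthest point.
Squared distances: 68, 116, 53, 180.
Maximum is 180, attained at D.
r = √180 ≈ 13.416.

13.416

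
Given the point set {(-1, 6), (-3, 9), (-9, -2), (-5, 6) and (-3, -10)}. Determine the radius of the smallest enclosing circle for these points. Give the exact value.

By Welzl's lemma the MEC is supported by two points (diametrically opposite) or three points (on a circumcircle).
The farthest pair is (-3, 9)–(-3, -10) with squared distance 361. The circle on this segment as diameter has centre (-3, -0.5) and r² = 361/4 = 90.25.
Check (-1, 6): distance² to centre = 46.25 ≤ 90.25, so it lies inside.
All remaining points lie in this disk, and no smaller disk contains both endpoints, so this is the minimum enclosing circle.
r = √(90.25) = 9.5.

9.5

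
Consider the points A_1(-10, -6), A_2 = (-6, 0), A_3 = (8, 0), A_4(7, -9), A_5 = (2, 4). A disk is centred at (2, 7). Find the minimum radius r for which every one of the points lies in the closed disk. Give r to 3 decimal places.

17.692

The required radius is the distance from (2, 7) to the farthest point.
Squared distances: 313, 113, 85, 281, 9.
Maximum is 313, attained at A_1.
r = √313 ≈ 17.692.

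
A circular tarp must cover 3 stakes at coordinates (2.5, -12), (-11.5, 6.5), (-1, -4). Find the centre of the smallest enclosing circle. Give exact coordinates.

(-4.5, -2.75)

Call the three points A, B, C in the order given.
Side lengths²: AB² = 538.25, AC² = 76.25, BC² = 220.5.
Since AB² = 538.25 ≥ 220.5 + 76.25 = 296.75, the angle opposite AB is not acute, so the smallest enclosing circle has AB as diameter.
Centre = midpoint of AB = (-4.5, -2.75), r² = 538.25/4 = 134.5625.
Centre = (-4.5, -2.75).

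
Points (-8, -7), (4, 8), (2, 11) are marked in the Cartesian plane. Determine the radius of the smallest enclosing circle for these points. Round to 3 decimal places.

Call the three points A, B, C in the order given.
Side lengths²: AB² = 369, AC² = 424, BC² = 13.
Since AC² = 424 ≥ 369 + 13 = 382, the angle opposite AC is not acute, so the smallest enclosing circle has AC as diameter.
Centre = midpoint of AC = (-3, 2), r² = 424/4 = 106.
r = √106 ≈ 10.296.

10.296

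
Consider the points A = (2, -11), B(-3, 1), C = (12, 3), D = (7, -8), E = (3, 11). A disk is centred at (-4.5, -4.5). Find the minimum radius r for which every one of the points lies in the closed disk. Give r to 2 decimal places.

The required radius is the distance from (-4.5, -4.5) to the farthest point.
Squared distances: 84.5, 32.5, 328.5, 144.5, 296.5.
Maximum is 328.5, attained at C.
r = √(328.5) ≈ 18.12.

18.12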